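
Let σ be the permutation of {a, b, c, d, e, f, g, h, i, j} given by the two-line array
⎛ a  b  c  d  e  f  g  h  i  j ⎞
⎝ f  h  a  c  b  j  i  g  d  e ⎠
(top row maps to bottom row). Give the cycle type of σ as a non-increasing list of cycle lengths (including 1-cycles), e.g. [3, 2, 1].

The disjoint cycles are (a f j e b h g i d c), with lengths 10 in non-increasing order.

[10]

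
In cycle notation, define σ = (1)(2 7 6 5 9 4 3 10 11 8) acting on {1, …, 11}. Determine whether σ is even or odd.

The cycle lengths are 10, 1.
A cycle is odd iff its length is even; σ has 1 even-length cycle, so sgn(σ) = (−1)^1 and σ is odd.

odd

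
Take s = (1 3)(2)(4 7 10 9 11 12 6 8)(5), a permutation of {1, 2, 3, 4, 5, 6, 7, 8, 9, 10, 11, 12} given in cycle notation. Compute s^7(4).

4 lies in the 8-cycle (4 7 10 9 11 12 6 8).
Advancing 7 steps from 4: 4 → 7 → 10 → 9 → 11 → 12 → 6 → 8.

8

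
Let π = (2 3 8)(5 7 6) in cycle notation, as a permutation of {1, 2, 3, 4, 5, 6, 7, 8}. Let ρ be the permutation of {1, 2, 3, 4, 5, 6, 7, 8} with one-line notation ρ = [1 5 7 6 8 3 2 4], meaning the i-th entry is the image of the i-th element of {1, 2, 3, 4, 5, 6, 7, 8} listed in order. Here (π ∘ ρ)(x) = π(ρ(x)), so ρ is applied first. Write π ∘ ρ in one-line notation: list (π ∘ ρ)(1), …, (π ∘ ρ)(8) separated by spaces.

Chase each element through ρ then π: 1 → 1 → 1; 2 → 5 → 7; 3 → 7 → 6; 4 → 6 → 5; 5 → 8 → 2; 6 → 3 → 8; 7 → 2 → 3; 8 → 4 → 4.
So π ∘ ρ in one-line form is 1 7 6 5 2 8 3 4.

1 7 6 5 2 8 3 4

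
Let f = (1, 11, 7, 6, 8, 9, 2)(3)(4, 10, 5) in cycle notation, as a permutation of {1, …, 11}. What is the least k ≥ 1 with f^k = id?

21

The disjoint cycles have lengths 7, 3, 1.
The order of f is the least common multiple of its cycle lengths: lcm(7, 3) = 21.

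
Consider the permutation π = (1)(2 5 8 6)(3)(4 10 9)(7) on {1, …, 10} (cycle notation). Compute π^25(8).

6

8 lies in the 4-cycle (2 5 8 6).
On a 4-cycle, π^4 is the identity, so π^25 = π^1 there (25 ≡ 1 mod 4).
Stepping 1 place around the cycle: 8 → 6.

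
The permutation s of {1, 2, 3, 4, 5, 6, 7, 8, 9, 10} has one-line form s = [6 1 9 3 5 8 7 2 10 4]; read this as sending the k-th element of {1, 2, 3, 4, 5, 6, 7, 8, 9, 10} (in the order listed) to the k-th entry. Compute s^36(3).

Tracing 3 → 9 → … returns to 3 after 4 steps, so 3 lies in a 4-cycle (3 9 10 4).
Since the cycle has length 4, s^36 acts on it the same as s^0 (36 mod 4 = 0).
So s^36(3) = 3.

3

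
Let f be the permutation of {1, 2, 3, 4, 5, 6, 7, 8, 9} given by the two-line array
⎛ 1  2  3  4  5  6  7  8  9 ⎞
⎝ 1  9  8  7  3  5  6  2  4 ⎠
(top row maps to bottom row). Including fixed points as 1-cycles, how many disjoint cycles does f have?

The cycle decomposition is (1)(2, 9, 4, 7, 6, 5, 3, 8), which has 2 cycles (counting 1-cycles).

2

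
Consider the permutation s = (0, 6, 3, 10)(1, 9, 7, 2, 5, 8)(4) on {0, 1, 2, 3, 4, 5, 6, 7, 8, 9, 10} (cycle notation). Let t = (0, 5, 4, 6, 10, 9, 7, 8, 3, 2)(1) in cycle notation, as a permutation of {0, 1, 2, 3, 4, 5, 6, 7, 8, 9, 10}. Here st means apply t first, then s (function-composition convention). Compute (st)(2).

First apply t: t(2) = 0, then s(0) = 6. Thus (st)(2) = 6.

6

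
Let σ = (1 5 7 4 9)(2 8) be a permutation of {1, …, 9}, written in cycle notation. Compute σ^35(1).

1

1 lies in the 5-cycle (1 5 7 4 9).
Powers repeat with period 5 on this cycle, and 35 mod 5 = 0, so σ^35(1) = σ^0(1).
So σ^35(1) = 1.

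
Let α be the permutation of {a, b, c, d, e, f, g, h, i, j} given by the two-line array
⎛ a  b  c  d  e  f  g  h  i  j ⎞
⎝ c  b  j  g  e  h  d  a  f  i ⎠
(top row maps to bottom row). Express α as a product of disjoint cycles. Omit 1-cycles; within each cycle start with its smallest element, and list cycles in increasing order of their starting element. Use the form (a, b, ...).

(a, c, j, i, f, h)(d, g)

From a: a → c → j → i → f → h → a, closing the cycle (a, c, j, i, f, h).
Continuing from each remaining unvisited element yields (a, c, j, i, f, h)(d, g).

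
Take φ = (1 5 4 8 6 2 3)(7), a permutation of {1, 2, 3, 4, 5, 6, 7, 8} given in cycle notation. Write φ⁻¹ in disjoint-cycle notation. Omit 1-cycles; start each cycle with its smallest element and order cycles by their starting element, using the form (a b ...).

If φ sends a → b within a cycle, φ⁻¹ sends b → a; equivalently, reverse each cycle.
After reversing and putting each cycle's least element first, φ⁻¹ = (1 3 2 6 8 4 5).

(1 3 2 6 8 4 5)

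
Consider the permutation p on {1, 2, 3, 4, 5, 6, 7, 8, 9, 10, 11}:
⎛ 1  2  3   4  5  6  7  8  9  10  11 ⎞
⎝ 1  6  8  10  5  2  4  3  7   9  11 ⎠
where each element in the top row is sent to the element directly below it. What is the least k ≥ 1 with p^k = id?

Decomposing into disjoint cycles gives cycle lengths 4, 2, 2, 1, 1, 1.
The order is lcm(4, 2, 2) = 4.

4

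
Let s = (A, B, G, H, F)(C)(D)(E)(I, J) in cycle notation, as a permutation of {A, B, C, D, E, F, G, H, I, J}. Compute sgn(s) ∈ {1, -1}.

-1

The cycle lengths are 5, 2, 1, 1, 1.
A cycle is odd iff its length is even; s has 1 even-length cycle, so sgn(s) = (−1)^1 and s is odd.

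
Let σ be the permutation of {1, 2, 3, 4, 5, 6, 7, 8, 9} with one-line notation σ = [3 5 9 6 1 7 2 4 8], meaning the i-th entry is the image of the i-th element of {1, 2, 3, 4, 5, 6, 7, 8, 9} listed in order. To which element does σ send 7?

2

7 is element number 7 of the domain, and entry number 7 of the one-line form is 2, so σ(7) = 2.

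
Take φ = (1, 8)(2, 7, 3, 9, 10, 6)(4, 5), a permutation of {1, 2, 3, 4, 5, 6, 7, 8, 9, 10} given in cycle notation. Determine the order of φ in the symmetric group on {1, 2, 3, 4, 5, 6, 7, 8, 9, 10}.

The disjoint cycles have lengths 6, 2, 2.
Since disjoint cycles commute, ord(φ) = lcm(6, 2, 2) = 6.

6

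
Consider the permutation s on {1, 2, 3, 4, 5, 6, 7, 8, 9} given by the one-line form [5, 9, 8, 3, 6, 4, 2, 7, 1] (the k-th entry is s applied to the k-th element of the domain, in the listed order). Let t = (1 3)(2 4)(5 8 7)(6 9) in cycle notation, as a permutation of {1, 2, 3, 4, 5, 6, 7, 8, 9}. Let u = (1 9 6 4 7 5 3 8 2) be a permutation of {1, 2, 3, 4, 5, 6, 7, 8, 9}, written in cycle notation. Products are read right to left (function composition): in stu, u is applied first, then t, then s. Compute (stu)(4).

6

Apply the permutations in order: u(4) = 7, then t(7) = 5, then s(5) = 6. So (stu)(4) = 6.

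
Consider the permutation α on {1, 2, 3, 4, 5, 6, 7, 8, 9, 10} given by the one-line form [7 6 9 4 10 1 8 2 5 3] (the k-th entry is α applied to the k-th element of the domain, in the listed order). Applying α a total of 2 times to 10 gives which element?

9

Tracing 10 → 3 → … returns to 10 after 4 steps, so 10 lies in a 4-cycle (3 9 5 10).
Advancing 2 steps from 10: 10 → 3 → 9.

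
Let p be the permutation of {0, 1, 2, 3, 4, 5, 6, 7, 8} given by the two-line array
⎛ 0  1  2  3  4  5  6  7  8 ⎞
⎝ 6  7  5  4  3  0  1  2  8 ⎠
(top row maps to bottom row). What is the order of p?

Writing p as disjoint cycles, the cycle lengths are 6, 2, 1.
The order of p is the least common multiple of its cycle lengths: lcm(6, 2) = 6.

6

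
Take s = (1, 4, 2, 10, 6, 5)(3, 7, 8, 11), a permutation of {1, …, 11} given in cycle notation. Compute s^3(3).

11

3 lies in the 4-cycle (3, 7, 8, 11).
Advancing 3 steps from 3: 3 → 7 → 8 → 11.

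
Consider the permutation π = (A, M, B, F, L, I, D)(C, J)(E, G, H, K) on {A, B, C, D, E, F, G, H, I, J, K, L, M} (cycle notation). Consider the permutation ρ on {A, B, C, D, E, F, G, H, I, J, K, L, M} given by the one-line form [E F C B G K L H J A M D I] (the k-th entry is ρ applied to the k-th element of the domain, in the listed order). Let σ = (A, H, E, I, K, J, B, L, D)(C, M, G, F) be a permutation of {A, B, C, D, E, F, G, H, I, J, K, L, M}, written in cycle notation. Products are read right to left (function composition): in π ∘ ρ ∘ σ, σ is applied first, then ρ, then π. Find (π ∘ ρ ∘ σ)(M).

Apply the permutations in order: σ(M) = G, then ρ(G) = L, then π(L) = I. So (π ∘ ρ ∘ σ)(M) = I.

I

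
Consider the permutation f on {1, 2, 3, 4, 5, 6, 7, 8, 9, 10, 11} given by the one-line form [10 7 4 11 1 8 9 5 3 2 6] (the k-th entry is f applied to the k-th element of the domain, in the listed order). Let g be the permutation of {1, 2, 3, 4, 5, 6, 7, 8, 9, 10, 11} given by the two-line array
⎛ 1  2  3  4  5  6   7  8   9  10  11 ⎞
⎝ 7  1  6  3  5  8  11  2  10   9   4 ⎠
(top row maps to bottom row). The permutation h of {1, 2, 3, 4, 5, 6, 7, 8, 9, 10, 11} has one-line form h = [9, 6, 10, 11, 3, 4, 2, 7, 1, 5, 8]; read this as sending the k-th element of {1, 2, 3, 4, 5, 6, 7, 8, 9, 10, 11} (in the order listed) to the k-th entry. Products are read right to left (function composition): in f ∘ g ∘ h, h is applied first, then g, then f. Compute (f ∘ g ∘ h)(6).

(f ∘ g ∘ h)(6) = f(g(h(6))). h(6) = 4, then g(4) = 3, then f(3) = 4, so the result is 4.

4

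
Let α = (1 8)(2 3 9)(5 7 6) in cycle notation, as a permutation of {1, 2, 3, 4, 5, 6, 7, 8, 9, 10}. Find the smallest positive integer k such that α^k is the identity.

The disjoint cycles have lengths 3, 3, 2, 1, 1.
Since disjoint cycles commute, ord(α) = lcm(3, 3, 2) = 6.

6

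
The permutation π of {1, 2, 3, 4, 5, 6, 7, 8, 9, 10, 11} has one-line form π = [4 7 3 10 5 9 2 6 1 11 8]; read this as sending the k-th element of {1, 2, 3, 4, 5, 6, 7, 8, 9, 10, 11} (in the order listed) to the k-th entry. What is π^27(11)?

10

Tracing 11 → 8 → … returns to 11 after 7 steps, so 11 lies in a 7-cycle (1 4 10 11 8 6 9).
Since the cycle has length 7, π^27 acts on it the same as π^6 (27 mod 7 = 6).
Stepping 6 places around the cycle: 11 → 8 → 6 → 9 → 1 → 4 → 10.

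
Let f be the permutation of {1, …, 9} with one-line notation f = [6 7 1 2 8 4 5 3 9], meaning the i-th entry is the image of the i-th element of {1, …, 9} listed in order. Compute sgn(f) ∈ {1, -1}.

-1

In disjoint-cycle form the cycle lengths are 8, 1.
A cycle is odd iff its length is even; f has 1 even-length cycle, so sgn(f) = (−1)^1 and f is odd.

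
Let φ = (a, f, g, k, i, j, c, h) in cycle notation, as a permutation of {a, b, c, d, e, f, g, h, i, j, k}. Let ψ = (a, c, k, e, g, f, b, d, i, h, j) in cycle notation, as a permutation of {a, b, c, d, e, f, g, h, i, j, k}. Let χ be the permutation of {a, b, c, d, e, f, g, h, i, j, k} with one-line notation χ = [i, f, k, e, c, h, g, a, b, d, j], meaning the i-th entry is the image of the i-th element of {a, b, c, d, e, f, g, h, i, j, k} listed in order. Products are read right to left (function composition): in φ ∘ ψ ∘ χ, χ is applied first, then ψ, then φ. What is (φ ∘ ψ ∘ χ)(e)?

Chase e: χ(e) = c; ψ(c) = k; φ(k) = i. Hence (φ ∘ ψ ∘ χ)(e) = i.

i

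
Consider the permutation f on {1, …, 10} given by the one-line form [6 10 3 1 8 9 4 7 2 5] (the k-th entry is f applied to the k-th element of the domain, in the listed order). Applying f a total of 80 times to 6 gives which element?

Tracing 6 → 9 → … returns to 6 after 9 steps, so 6 lies in a 9-cycle (1 6 9 2 10 5 8 7 4).
On a 9-cycle, f^9 is the identity, so f^80 = f^8 there (80 ≡ 8 mod 9).
Advancing 8 steps from 6: 6 → 9 → 2 → 10 → 5 → 8 → 7 → 4 → 1.

1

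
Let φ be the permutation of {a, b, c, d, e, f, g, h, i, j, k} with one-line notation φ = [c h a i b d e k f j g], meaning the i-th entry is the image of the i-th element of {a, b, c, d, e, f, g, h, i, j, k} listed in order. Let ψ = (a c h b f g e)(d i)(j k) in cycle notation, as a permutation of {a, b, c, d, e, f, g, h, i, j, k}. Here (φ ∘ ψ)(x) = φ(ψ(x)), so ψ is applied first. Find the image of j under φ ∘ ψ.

ψ(j) = k, then φ(k) = g; composing gives (φ ∘ ψ)(j) = g.

g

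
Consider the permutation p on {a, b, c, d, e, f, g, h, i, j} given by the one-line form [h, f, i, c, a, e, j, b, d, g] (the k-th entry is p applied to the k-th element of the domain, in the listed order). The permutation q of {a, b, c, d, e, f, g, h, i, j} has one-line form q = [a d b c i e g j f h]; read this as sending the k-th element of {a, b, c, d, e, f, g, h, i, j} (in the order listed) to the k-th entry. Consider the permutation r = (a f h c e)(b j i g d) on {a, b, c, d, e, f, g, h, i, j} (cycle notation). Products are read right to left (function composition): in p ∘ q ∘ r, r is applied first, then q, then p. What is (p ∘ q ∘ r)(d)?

Apply the permutations in order: r(d) = b, then q(b) = d, then p(d) = c. So (p ∘ q ∘ r)(d) = c.

c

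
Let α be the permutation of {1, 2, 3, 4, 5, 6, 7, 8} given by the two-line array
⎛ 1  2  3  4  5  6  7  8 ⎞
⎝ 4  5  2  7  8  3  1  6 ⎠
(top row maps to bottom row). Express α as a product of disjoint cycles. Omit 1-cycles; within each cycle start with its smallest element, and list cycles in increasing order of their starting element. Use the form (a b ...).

From 1: 1 → 4 → 7 → 1, closing the cycle (1 4 7).
Repeating from the next unused element and collecting all non-trivial cycles gives (1 4 7)(2 5 8 6 3).

(1 4 7)(2 5 8 6 3)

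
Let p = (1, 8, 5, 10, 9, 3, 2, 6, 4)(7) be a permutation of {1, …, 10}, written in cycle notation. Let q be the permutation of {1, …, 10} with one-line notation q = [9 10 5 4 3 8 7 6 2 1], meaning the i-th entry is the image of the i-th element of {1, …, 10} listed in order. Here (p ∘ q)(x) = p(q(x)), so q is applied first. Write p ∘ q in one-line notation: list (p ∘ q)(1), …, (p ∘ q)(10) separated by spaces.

3 9 10 1 2 5 7 4 6 8

For each element, apply q then p: 1 → 9 → 3; 2 → 10 → 9; 3 → 5 → 10; 4 → 4 → 1; 5 → 3 → 2; 6 → 8 → 5; 7 → 7 → 7; 8 → 6 → 4; 9 → 2 → 6; 10 → 1 → 8.
Collecting the images, p ∘ q = [3 9 10 1 2 5 7 4 6 8].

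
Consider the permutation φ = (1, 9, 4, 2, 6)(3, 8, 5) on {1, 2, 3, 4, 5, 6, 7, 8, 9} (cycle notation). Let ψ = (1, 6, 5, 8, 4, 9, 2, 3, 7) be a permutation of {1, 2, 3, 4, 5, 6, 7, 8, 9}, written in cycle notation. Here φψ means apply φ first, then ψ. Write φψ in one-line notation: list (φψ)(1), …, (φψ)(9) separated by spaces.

(φψ)(x) = ψ(φ(x)). Computing each image: ψ(φ(1)) = ψ(9) = 2, ψ(φ(2)) = ψ(6) = 5, ψ(φ(3)) = ψ(8) = 4, ψ(φ(4)) = ψ(2) = 3, ψ(φ(5)) = ψ(3) = 7, ψ(φ(6)) = ψ(1) = 6, ψ(φ(7)) = ψ(7) = 1, ψ(φ(8)) = ψ(5) = 8, ψ(φ(9)) = ψ(4) = 9.
Hence φψ = [2 5 4 3 7 6 1 8 9].

2 5 4 3 7 6 1 8 9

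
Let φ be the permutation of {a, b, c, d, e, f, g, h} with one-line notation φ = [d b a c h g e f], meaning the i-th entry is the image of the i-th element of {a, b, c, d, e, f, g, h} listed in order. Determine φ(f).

g

f is element number 6 of the domain, and entry number 6 of the one-line form is g, so φ(f) = g.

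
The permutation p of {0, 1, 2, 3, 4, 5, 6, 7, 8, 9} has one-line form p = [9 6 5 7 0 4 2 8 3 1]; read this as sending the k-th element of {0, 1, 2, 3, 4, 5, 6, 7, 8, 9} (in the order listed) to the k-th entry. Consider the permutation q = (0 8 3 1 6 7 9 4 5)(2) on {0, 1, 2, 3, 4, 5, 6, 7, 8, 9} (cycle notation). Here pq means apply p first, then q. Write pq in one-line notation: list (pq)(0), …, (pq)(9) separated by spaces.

4 7 0 9 8 5 2 3 1 6

For each element, apply p then q: 0 → 9 → 4; 1 → 6 → 7; 2 → 5 → 0; 3 → 7 → 9; 4 → 0 → 8; 5 → 4 → 5; 6 → 2 → 2; 7 → 8 → 3; 8 → 3 → 1; 9 → 1 → 6.
Collecting the images, pq = [4 7 0 9 8 5 2 3 1 6].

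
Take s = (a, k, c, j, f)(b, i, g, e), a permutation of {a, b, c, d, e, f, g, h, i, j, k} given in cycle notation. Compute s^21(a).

k

a lies in the 5-cycle (a, k, c, j, f).
Powers repeat with period 5 on this cycle, and 21 mod 5 = 1, so s^21(a) = s^1(a).
Stepping 1 place around the cycle: a → k.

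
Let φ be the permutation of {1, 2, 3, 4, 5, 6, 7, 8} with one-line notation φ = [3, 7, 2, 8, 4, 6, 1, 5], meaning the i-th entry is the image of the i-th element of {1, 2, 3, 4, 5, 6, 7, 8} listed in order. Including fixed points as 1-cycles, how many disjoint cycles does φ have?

3

The cycle decomposition is (1 3 2 7)(4 8 5)(6), which has 3 cycles (counting 1-cycles).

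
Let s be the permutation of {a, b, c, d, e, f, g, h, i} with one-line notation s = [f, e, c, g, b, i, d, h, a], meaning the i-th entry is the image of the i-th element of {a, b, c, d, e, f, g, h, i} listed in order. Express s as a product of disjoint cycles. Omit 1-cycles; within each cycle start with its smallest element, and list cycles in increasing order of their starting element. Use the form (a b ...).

Iterating s from a gives a → f → i → a; that is the 3-cycle (a f i).
Repeating from the next unused element and collecting all non-trivial cycles gives (a f i)(b e)(d g).

(a f i)(b e)(d g)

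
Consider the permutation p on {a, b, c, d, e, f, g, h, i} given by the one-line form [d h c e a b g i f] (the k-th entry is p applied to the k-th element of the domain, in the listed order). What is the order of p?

The disjoint-cycle form of p has cycle lengths 4, 3, 1, 1.
Since disjoint cycles commute, ord(p) = lcm(4, 3) = 12.

12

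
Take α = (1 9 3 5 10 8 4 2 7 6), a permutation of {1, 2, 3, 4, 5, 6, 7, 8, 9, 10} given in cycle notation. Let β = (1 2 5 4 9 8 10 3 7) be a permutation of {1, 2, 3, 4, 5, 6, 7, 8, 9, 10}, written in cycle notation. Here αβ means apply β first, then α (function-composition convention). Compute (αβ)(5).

First apply β: β(5) = 4, then α(4) = 2. Thus (αβ)(5) = 2.

2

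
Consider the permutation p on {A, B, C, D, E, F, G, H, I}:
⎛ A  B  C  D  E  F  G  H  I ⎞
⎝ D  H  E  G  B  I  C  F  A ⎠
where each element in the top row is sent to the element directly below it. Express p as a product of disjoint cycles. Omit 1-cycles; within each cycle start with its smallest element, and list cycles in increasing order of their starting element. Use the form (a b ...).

(A D G C E B H F I)

Iterating p from A gives A → D → G → C → E → B → H → F → I → A; that is the 9-cycle (A D G C E B H F I).
Repeating from the next unused element and collecting all non-trivial cycles gives (A D G C E B H F I).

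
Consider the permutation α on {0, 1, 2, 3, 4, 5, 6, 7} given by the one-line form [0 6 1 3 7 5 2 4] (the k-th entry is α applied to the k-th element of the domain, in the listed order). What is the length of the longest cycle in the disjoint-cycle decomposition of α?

3

Decomposing into disjoint cycles gives (1, 6, 2)(4, 7); the longest has length 3.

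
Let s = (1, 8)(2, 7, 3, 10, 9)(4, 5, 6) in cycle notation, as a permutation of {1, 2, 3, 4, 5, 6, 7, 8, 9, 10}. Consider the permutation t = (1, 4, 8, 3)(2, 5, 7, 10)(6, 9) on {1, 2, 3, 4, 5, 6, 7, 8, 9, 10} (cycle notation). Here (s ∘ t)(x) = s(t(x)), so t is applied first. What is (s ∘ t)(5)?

First apply t: t(5) = 7, then s(7) = 3. Thus (s ∘ t)(5) = 3.

3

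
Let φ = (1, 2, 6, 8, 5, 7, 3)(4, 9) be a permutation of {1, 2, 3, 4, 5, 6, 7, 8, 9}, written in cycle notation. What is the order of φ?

14

The disjoint cycles have lengths 7, 2.
The order is lcm(7, 2) = 14.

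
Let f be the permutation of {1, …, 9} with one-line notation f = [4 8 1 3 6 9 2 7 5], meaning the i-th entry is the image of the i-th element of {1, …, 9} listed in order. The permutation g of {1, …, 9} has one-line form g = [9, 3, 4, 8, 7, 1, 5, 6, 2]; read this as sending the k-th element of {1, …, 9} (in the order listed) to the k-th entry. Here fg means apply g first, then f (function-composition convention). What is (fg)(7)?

First apply g: g(7) = 5, then f(5) = 6. Thus (fg)(7) = 6.

6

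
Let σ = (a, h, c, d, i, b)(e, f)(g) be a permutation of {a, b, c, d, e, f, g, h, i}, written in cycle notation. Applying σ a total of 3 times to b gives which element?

b lies in the 6-cycle (a, h, c, d, i, b).
Stepping 3 places around the cycle: b → a → h → c.

c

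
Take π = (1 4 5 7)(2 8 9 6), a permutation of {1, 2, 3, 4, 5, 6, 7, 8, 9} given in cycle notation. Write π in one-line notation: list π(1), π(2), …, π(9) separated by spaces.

4 8 3 5 7 2 1 9 6

Reading each image from the cycles: 1→4, 2→8, 3→3, 4→5, 5→7, 6→2, 7→1, 8→9, 9→6.
So the one-line form is 4 8 3 5 7 2 1 9 6.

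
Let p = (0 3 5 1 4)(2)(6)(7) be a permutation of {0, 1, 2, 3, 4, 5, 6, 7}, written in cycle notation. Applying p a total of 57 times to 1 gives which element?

1 lies in the 5-cycle (0 3 5 1 4).
On a 5-cycle, p^5 is the identity, so p^57 = p^2 there (57 ≡ 2 mod 5).
Stepping 2 places around the cycle: 1 → 4 → 0.

0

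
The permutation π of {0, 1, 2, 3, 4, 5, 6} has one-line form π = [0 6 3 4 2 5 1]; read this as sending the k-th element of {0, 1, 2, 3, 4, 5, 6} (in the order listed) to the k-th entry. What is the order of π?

The disjoint-cycle form of π has cycle lengths 3, 2, 1, 1.
Since disjoint cycles commute, ord(π) = lcm(3, 2) = 6.

6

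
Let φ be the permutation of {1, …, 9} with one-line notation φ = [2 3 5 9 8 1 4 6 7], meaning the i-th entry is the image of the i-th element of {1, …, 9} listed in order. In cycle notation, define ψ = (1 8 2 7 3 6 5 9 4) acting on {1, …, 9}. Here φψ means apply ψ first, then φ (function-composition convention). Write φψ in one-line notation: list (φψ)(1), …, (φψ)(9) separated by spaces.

6 4 1 2 7 8 5 3 9

(φψ)(x) = φ(ψ(x)). Computing each image: φ(ψ(1)) = φ(8) = 6, φ(ψ(2)) = φ(7) = 4, φ(ψ(3)) = φ(6) = 1, φ(ψ(4)) = φ(1) = 2, φ(ψ(5)) = φ(9) = 7, φ(ψ(6)) = φ(5) = 8, φ(ψ(7)) = φ(3) = 5, φ(ψ(8)) = φ(2) = 3, φ(ψ(9)) = φ(4) = 9.
Hence φψ = [6 4 1 2 7 8 5 3 9].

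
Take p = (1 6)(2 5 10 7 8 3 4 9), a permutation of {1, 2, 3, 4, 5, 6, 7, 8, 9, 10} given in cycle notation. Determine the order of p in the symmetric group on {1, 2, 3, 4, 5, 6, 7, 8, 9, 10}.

The disjoint cycles have lengths 8, 2.
The order is lcm(8, 2) = 8.

8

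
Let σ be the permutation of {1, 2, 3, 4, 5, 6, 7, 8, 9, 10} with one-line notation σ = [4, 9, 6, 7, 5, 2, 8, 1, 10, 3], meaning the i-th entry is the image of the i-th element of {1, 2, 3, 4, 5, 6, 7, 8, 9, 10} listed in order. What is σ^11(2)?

9

Tracing 2 → 9 → … returns to 2 after 5 steps, so 2 lies in a 5-cycle (2, 9, 10, 3, 6).
Since the cycle has length 5, σ^11 acts on it the same as σ^1 (11 mod 5 = 1).
Advancing 1 step from 2: 2 → 9.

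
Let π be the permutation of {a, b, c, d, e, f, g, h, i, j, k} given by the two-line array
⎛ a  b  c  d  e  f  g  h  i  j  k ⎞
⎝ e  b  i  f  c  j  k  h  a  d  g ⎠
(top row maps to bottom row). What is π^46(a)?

c

Tracing a → e → … returns to a after 4 steps, so a lies in a 4-cycle (a e c i).
Since the cycle has length 4, π^46 acts on it the same as π^2 (46 mod 4 = 2).
Stepping 2 places around the cycle: a → e → c.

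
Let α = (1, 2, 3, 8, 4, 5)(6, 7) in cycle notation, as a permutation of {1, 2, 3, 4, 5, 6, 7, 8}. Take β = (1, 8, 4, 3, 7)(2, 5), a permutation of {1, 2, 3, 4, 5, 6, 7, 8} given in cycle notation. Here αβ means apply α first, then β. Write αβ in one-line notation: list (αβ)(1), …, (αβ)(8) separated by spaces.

5 7 4 2 8 1 6 3

For each element, apply α then β: 1 → 2 → 5; 2 → 3 → 7; 3 → 8 → 4; 4 → 5 → 2; 5 → 1 → 8; 6 → 7 → 1; 7 → 6 → 6; 8 → 4 → 3.
Collecting the images, αβ = [5 7 4 2 8 1 6 3].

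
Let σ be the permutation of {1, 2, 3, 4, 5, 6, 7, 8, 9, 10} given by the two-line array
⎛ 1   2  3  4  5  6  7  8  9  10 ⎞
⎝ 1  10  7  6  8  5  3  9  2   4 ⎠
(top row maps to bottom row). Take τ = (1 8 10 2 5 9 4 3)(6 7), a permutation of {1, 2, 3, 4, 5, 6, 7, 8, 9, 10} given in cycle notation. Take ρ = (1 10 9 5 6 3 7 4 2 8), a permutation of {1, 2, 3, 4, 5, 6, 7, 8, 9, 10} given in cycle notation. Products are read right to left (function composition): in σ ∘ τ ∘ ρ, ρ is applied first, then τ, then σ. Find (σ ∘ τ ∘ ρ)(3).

Chase 3: ρ(3) = 7; τ(7) = 6; σ(6) = 5. Hence (σ ∘ τ ∘ ρ)(3) = 5.

5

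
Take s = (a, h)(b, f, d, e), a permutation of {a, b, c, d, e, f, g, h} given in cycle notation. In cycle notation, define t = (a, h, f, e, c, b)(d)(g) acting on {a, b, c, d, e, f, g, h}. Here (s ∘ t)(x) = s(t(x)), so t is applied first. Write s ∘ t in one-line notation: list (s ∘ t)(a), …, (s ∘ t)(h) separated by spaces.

For each element, apply t then s: a → h → a; b → a → h; c → b → f; d → d → e; e → c → c; f → e → b; g → g → g; h → f → d.
Collecting the images, s ∘ t = [a h f e c b g d].

a h f e c b g d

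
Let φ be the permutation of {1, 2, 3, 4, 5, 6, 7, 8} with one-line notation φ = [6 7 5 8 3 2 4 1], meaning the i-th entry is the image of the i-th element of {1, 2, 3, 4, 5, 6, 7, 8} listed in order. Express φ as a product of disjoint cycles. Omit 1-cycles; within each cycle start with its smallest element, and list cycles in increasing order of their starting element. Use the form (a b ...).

(1 6 2 7 4 8)(3 5)

From 1: 1 → 6 → 2 → 7 → 4 → 8 → 1, closing the cycle (1 6 2 7 4 8).
Continuing from each remaining unvisited element yields (1 6 2 7 4 8)(3 5).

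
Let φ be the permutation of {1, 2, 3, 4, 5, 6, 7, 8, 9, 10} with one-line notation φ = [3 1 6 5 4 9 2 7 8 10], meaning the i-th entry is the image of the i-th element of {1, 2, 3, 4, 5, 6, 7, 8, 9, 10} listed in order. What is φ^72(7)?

Tracing 7 → 2 → … returns to 7 after 7 steps, so 7 lies in a 7-cycle (1 3 6 9 8 7 2).
On a 7-cycle, φ^7 is the identity, so φ^72 = φ^2 there (72 ≡ 2 mod 7).
Advancing 2 steps from 7: 7 → 2 → 1.

1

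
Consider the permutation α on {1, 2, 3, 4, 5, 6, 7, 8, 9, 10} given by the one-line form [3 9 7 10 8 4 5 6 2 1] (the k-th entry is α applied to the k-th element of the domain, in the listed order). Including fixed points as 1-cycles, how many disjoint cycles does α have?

The cycle decomposition is (1 3 7 5 8 6 4 10)(2 9), which has 2 cycles (counting 1-cycles).

2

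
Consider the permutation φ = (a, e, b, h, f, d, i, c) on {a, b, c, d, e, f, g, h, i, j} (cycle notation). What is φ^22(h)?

h lies in the 8-cycle (a, e, b, h, f, d, i, c).
Since the cycle has length 8, φ^22 acts on it the same as φ^6 (22 mod 8 = 6).
Advancing 6 steps from h: h → f → d → i → c → a → e.

e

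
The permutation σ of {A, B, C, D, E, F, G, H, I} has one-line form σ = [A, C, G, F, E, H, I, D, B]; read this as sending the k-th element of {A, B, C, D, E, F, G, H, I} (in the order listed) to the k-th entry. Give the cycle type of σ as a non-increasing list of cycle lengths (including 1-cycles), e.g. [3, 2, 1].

The disjoint cycles are (A)(B C G I)(D F H)(E), with lengths 4, 3, 1, 1 in non-increasing order.

[4, 3, 1, 1]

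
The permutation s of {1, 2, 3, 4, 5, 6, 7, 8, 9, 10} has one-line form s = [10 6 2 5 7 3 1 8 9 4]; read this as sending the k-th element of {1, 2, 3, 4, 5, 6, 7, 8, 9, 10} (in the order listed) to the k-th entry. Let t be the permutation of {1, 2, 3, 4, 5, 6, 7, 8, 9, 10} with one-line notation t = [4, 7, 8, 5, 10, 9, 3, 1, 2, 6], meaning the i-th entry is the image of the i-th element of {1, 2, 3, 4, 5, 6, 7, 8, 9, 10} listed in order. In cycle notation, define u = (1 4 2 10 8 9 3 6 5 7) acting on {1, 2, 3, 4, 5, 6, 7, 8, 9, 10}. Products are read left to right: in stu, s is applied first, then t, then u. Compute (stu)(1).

5

Apply the permutations in order: s(1) = 10, then t(10) = 6, then u(6) = 5. So (stu)(1) = 5.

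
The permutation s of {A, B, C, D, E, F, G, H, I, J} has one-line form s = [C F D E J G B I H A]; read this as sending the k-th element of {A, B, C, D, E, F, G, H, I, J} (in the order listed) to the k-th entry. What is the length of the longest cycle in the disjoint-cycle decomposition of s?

Decomposing into disjoint cycles gives (A, C, D, E, J)(B, F, G)(H, I); the longest has length 5.

5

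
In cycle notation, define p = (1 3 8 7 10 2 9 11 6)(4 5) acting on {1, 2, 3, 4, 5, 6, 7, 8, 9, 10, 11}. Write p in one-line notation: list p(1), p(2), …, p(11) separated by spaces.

Each element maps to the next entry in its cycle (wrapping to the front): 1↦3, 2↦9, 3↦8, 4↦5, 5↦4, 6↦1, 7↦10, 8↦7, 9↦11, 10↦2, 11↦6.
Listing these in domain order gives 3 9 8 5 4 1 10 7 11 2 6.

3 9 8 5 4 1 10 7 11 2 6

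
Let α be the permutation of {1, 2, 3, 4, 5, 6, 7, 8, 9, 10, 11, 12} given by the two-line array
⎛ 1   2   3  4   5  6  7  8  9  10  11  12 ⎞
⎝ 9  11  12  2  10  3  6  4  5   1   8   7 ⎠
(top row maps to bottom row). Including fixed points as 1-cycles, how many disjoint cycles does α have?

The cycle decomposition is (1, 9, 5, 10)(2, 11, 8, 4)(3, 12, 7, 6), which has 3 cycles (counting 1-cycles).

3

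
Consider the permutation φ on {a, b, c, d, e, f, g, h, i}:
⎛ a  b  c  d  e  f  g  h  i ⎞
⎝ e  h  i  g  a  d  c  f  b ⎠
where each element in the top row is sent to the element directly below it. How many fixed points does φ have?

No element satisfies φ(x) = x, so there are 0 fixed points.

0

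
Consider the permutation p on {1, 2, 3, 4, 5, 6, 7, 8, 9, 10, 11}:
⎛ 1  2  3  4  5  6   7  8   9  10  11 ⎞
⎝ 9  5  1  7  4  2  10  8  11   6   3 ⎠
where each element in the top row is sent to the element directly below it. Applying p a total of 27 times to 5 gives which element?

Tracing 5 → 4 → … returns to 5 after 6 steps, so 5 lies in a 6-cycle (2 5 4 7 10 6).
On a 6-cycle, p^6 is the identity, so p^27 = p^3 there (27 ≡ 3 mod 6).
Stepping 3 places around the cycle: 5 → 4 → 7 → 10.

10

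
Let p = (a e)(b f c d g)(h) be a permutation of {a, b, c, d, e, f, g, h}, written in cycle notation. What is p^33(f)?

g

f lies in the 5-cycle (b f c d g).
On a 5-cycle, p^5 is the identity, so p^33 = p^3 there (33 ≡ 3 mod 5).
Advancing 3 steps from f: f → c → d → g.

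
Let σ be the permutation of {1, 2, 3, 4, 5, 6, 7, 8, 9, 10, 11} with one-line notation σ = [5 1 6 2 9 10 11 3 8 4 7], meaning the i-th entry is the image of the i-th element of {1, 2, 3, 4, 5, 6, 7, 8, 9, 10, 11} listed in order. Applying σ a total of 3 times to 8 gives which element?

10

Tracing 8 → 3 → … returns to 8 after 9 steps, so 8 lies in a 9-cycle (1 5 9 8 3 6 10 4 2).
Advancing 3 steps from 8: 8 → 3 → 6 → 10.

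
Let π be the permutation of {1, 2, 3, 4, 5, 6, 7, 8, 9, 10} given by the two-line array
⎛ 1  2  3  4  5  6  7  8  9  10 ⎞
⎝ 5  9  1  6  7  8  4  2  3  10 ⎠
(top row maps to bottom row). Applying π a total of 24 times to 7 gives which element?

Tracing 7 → 4 → … returns to 7 after 9 steps, so 7 lies in a 9-cycle (1 5 7 4 6 8 2 9 3).
On a 9-cycle, π^9 is the identity, so π^24 = π^6 there (24 ≡ 6 mod 9).
Stepping 6 places around the cycle: 7 → 4 → 6 → 8 → 2 → 9 → 3.

3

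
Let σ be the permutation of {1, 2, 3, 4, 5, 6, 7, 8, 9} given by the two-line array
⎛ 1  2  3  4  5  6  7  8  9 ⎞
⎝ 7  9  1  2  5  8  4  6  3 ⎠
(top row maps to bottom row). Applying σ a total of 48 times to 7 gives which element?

Tracing 7 → 4 → … returns to 7 after 6 steps, so 7 lies in a 6-cycle (1, 7, 4, 2, 9, 3).
On a 6-cycle, σ^6 is the identity, so σ^48 = σ^0 there (48 ≡ 0 mod 6).
So σ^48(7) = 7.

7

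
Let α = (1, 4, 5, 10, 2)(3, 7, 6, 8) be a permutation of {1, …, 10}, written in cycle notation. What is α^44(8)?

8

8 lies in the 4-cycle (3, 7, 6, 8).
Since the cycle has length 4, α^44 acts on it the same as α^0 (44 mod 4 = 0).
So α^44(8) = 8.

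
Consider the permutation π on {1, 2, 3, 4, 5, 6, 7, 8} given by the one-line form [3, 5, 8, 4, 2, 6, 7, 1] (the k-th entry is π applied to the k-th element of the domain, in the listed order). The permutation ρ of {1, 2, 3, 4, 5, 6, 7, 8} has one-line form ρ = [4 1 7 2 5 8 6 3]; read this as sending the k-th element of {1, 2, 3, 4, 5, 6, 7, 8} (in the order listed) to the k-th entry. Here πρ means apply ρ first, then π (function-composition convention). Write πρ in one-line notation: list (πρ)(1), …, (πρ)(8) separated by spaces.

4 3 7 5 2 1 6 8

For each element, apply ρ then π: 1 → 4 → 4; 2 → 1 → 3; 3 → 7 → 7; 4 → 2 → 5; 5 → 5 → 2; 6 → 8 → 1; 7 → 6 → 6; 8 → 3 → 8.
So πρ in one-line form is 4 3 7 5 2 1 6 8.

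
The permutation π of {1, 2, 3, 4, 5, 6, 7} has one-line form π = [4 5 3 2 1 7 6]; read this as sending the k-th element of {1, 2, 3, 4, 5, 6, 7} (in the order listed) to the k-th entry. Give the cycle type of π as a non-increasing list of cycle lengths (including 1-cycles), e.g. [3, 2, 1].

The disjoint cycles are (1 4 2 5)(3)(6 7), with lengths 4, 2, 1 in non-increasing order.

[4, 2, 1]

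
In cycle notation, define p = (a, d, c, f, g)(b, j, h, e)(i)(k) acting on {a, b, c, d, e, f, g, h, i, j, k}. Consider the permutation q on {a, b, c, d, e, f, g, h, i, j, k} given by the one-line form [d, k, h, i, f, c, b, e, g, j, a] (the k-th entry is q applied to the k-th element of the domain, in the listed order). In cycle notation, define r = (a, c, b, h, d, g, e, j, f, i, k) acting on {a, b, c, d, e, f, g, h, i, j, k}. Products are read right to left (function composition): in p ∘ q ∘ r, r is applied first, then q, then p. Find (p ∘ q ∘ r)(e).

Apply the permutations in order: r(e) = j, then q(j) = j, then p(j) = h. So (p ∘ q ∘ r)(e) = h.

h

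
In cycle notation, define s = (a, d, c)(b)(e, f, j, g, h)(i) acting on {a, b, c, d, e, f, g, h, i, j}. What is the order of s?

15

The disjoint cycles have lengths 5, 3, 1, 1.
The order of s is the least common multiple of its cycle lengths: lcm(5, 3) = 15.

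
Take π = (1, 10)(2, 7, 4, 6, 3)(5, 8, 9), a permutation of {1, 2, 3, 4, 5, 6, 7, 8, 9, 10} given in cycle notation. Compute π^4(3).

6

3 lies in the 5-cycle (2, 7, 4, 6, 3).
Advancing 4 steps from 3: 3 → 2 → 7 → 4 → 6.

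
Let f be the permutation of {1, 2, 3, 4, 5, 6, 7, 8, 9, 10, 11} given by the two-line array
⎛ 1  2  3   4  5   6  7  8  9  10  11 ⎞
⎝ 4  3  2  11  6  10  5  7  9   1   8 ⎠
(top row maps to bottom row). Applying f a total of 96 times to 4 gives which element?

4

Tracing 4 → 11 → … returns to 4 after 8 steps, so 4 lies in an 8-cycle (1 4 11 8 7 5 6 10).
Powers repeat with period 8 on this cycle, and 96 mod 8 = 0, so f^96(4) = f^0(4).
So f^96(4) = 4.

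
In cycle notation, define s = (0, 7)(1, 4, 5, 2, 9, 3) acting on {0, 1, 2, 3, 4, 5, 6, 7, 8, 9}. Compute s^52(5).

5 lies in the 6-cycle (1, 4, 5, 2, 9, 3).
Powers repeat with period 6 on this cycle, and 52 mod 6 = 4, so s^52(5) = s^4(5).
Stepping 4 places around the cycle: 5 → 2 → 9 → 3 → 1.

1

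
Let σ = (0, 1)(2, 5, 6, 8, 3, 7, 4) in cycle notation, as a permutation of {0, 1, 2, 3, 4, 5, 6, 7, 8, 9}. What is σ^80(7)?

7 lies in the 7-cycle (2, 5, 6, 8, 3, 7, 4).
Powers repeat with period 7 on this cycle, and 80 mod 7 = 3, so σ^80(7) = σ^3(7).
Advancing 3 steps from 7: 7 → 4 → 2 → 5.

5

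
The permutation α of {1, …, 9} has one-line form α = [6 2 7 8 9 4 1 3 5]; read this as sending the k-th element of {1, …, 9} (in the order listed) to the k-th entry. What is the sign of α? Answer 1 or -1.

1

In disjoint-cycle form the cycle lengths are 6, 2, 1.
A cycle is odd iff its length is even; α has 2 even-length cycles, so sgn(α) = (−1)^2 and α is even.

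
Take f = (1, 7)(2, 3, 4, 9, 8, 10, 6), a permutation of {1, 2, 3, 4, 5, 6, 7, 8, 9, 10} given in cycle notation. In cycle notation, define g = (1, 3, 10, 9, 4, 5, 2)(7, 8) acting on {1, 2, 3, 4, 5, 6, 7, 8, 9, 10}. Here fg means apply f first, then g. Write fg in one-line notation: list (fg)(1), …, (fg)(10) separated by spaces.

8 10 5 4 2 1 3 9 7 6

Chase each element through f then g: 1 → 7 → 8; 2 → 3 → 10; 3 → 4 → 5; 4 → 9 → 4; 5 → 5 → 2; 6 → 2 → 1; 7 → 1 → 3; 8 → 10 → 9; 9 → 8 → 7; 10 → 6 → 6.
So fg in one-line form is 8 10 5 4 2 1 3 9 7 6.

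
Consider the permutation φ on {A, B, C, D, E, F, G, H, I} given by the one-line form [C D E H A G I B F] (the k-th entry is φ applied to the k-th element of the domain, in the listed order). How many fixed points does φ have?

No element satisfies φ(x) = x, so there are 0 fixed points.

0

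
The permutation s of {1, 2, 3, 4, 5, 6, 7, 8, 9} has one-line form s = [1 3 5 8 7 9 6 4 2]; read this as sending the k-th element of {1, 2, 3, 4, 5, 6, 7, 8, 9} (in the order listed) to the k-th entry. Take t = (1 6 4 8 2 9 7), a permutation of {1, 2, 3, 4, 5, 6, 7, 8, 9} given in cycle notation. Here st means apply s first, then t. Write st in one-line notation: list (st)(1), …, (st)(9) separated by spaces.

(st)(x) = t(s(x)). Computing each image: t(s(1)) = t(1) = 6, t(s(2)) = t(3) = 3, t(s(3)) = t(5) = 5, t(s(4)) = t(8) = 2, t(s(5)) = t(7) = 1, t(s(6)) = t(9) = 7, t(s(7)) = t(6) = 4, t(s(8)) = t(4) = 8, t(s(9)) = t(2) = 9.
Hence st = [6 3 5 2 1 7 4 8 9].

6 3 5 2 1 7 4 8 9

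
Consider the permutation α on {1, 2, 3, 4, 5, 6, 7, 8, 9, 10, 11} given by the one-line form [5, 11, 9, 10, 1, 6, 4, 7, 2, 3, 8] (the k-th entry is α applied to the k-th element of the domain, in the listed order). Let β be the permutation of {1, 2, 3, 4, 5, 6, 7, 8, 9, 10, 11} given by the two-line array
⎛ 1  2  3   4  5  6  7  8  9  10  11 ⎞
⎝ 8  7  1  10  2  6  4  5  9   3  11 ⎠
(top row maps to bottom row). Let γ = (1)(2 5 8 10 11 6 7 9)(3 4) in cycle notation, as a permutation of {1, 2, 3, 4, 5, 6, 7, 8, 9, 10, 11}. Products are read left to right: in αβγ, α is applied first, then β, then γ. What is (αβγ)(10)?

Apply the permutations in order: α(10) = 3, then β(3) = 1, then γ(1) = 1. So (αβγ)(10) = 1.

1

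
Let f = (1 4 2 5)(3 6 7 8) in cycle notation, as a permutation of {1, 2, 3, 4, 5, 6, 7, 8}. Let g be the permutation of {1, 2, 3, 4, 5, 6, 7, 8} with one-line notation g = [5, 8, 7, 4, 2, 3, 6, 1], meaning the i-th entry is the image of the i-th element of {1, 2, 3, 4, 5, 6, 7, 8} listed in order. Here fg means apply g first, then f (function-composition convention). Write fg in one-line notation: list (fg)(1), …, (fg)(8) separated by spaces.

1 3 8 2 5 6 7 4

Chase each element through g then f: 1 → 5 → 1; 2 → 8 → 3; 3 → 7 → 8; 4 → 4 → 2; 5 → 2 → 5; 6 → 3 → 6; 7 → 6 → 7; 8 → 1 → 4.
Collecting the images, fg = [1 3 8 2 5 6 7 4].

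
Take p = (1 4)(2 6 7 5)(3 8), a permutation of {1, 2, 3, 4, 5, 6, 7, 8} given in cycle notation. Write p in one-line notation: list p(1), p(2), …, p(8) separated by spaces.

4 6 8 1 2 7 5 3

Each element maps to the next entry in its cycle (wrapping to the front): 1→4, 2→6, 3→8, 4→1, 5→2, 6→7, 7→5, 8→3.
Listing these in domain order gives 4 6 8 1 2 7 5 3.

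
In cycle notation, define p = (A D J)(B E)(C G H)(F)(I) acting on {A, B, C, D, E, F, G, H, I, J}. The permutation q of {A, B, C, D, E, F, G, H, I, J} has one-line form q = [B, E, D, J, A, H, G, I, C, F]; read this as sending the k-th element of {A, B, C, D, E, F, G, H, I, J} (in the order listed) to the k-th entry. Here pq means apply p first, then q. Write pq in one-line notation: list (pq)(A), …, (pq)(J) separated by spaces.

J A G F E H I D C B

Chase each element through p then q: A → D → J; B → E → A; C → G → G; D → J → F; E → B → E; F → F → H; G → H → I; H → C → D; I → I → C; J → A → B.
Collecting the images, pq = [J A G F E H I D C B].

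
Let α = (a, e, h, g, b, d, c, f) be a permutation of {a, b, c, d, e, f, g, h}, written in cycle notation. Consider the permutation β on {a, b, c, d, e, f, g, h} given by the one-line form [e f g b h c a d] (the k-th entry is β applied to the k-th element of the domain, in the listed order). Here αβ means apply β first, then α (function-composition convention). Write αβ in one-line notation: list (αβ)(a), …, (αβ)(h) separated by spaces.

h a b d g f e c

Chase each element through β then α: a → e → h; b → f → a; c → g → b; d → b → d; e → h → g; f → c → f; g → a → e; h → d → c.
Collecting the images, αβ = [h a b d g f e c].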